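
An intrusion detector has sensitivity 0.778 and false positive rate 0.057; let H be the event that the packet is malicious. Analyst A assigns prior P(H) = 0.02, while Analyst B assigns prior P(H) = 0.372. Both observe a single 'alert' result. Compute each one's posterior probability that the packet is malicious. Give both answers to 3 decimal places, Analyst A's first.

Analyst A: 0.218; Analyst B: 0.890

P('+'|H) = 0.778, P('+'|¬H) = 0.057.
Analyst A: numerator 0.778·0.02 = 0.015560; evidence = 0.015560+0.057·0.98 = 0.071420; posterior = 0.218.
Analyst B: numerator 0.778·0.372 = 0.28942; evidence = 0.28942+0.057·0.628 = 0.32521; posterior = 0.890.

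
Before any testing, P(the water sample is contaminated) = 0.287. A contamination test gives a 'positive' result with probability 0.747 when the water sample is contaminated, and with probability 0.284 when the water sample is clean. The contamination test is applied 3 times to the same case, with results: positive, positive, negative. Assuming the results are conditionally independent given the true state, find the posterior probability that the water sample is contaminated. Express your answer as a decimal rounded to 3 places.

With H the event that the water sample is contaminated, the joint likelihood of the observed sequence is P(data|H) = 0.747·0.747·0.253 = 0.14118 and P(data|¬H) = 0.284·0.284·0.716 = 0.057750.
Bayes: P(H|data) = 0.287·0.14118 / (0.287·0.14118 + 0.713·0.057750) = 0.040518/0.081693 = 0.4960.

Posterior P(H) ≈ 0.496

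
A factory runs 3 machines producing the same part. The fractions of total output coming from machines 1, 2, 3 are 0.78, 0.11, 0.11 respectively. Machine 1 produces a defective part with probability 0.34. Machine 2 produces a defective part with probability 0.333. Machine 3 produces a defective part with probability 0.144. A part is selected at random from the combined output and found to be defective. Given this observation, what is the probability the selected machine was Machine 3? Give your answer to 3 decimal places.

Posterior probability ≈ 0.050

P(defective|M1) = 0.34; P(defective|M2) = 0.333; P(defective|M3) = 0.144.
Prior × likelihood for each source: 0.78·0.34=0.2652, 0.11·0.333=0.03663, 0.11·0.144=0.01584. Summing gives P(defective) = 0.31767.
P(Machine 3 | defective) = 0.01584 / 0.31767 = 0.050.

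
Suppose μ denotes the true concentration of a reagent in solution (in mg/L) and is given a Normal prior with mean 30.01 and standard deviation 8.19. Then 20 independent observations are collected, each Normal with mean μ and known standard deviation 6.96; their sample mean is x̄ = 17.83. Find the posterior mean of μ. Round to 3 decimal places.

With known σ, the Normal prior is conjugate. Weight on the data is w = (n/σ²)/(n/σ² + 1/τ₀²) = 0.412868/(0.412868+0.0149084) = 0.96515.
Posterior mean = w·x̄ + (1−w)·μ₀ = 0.96515·17.83 + 0.034851·30.01 = 18.254.

Posterior mean ≈ 18.254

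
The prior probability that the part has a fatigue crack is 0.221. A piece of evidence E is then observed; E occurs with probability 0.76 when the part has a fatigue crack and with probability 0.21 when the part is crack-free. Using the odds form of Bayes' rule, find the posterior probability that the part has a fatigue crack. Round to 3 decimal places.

Posterior probability ≈ 0.507

Prior odds = 0.221/(1−0.221) = 0.28370.
Likelihood ratio for E = 0.76/0.21 = 3.6190.
Posterior odds = prior odds × LR = 1.0267.
Posterior probability = odds/(1+odds) = 1.0267/2.0267 = 0.507.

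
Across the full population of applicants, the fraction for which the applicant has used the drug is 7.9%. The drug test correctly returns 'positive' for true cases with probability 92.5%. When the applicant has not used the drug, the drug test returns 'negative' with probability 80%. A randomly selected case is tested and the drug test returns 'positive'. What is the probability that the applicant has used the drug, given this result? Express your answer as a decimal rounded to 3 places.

Let H be the event that the applicant has used the drug. P(H) = 0.079, so P(¬H) = 0.921. With E the 'positive' result, P(E|H) = 0.925 and P(E|¬H) = 0.2.
P(E) = 0.925·0.079 + 0.2·0.921 = 0.073075 + 0.18420 = 0.25728.
By Bayes' theorem, P(H|E) = 0.073075 / 0.25728 = 0.284.

P(H | E) ≈ 0.284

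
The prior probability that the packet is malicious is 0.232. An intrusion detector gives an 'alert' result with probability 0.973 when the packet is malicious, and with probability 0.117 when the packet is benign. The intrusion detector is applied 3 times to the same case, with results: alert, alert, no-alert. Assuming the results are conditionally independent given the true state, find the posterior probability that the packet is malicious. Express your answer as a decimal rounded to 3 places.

With H the event that the packet is malicious, the joint likelihood of the observed sequence is P(data|H) = 0.973·0.973·0.027 = 0.025562 and P(data|¬H) = 0.117·0.117·0.883 = 0.012087.
Bayes: P(H|data) = 0.232·0.025562 / (0.232·0.025562 + 0.768·0.012087) = 0.0059303/0.015213 = 0.3898.

Posterior P(H) ≈ 0.390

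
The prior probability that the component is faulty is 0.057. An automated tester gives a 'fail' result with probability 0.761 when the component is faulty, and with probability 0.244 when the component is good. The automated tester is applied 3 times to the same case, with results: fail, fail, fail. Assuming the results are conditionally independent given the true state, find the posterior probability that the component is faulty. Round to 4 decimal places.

Posterior P(H) ≈ 0.6471

Let H be the event that the component is faulty; start with P(H) = 0.057. P('fail'|H) = 0.761, P('fail'|¬H) = 0.244.
Update on result 1 ('fail'): P(H) ← 0.761·0.0570 / (0.761·0.0570 + 0.244·0.9430) = 0.043377/0.27347 = 0.1586.
Update on result 2 ('fail'): P(H) ← 0.761·0.1586 / (0.761·0.1586 + 0.244·0.8414) = 0.12071/0.32601 = 0.3703.
Update on result 3 ('fail'): P(H) ← 0.761·0.3703 / (0.761·0.3703 + 0.244·0.6297) = 0.28177/0.43543 = 0.6471.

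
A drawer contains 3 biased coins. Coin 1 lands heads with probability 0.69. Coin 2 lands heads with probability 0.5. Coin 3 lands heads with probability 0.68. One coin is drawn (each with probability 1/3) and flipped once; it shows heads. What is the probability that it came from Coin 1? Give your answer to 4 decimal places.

Tabulate prior·likelihood by source: [1] prior 0.333333, lik 0.69, product 0.2300; [2] prior 0.333333, lik 0.5, product 0.1667; [3] prior 0.333333, lik 0.68, product 0.2267.
Normalizing constant = 0.62333; the posterior for Coin 1 is its product over the sum, 0.2300/0.62333 = 0.3690.

Posterior probability ≈ 0.3690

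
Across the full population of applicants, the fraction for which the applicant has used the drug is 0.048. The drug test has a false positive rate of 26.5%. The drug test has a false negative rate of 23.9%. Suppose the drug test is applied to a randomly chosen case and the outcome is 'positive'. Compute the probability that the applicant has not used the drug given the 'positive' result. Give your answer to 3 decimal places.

Write H for 'the applicant has used the drug'. Prior odds H:¬H = 0.048/0.952 = 0.050420. For the 'positive' outcome, the likelihood ratio is 0.761/0.265 = 2.8717.
Posterior odds = 0.050420 × 2.8717 = 0.14479, so P(H|E) = 0.14479/(1+0.14479) = 0.126. Then P(¬H|E) = 1 − 0.126 = 0.874.

P(¬H | E) ≈ 0.874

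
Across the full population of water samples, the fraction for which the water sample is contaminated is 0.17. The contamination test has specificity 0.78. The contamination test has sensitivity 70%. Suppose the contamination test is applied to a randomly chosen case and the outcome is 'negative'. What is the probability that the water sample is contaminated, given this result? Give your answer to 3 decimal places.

Let H be the event that the water sample is contaminated. P(H) = 0.17, so P(¬H) = 0.83. With E the 'negative' result, P(E|H) = 0.3 and P(E|¬H) = 0.78.
P(E) = 0.3·0.17 + 0.78·0.83 = 0.051000 + 0.64740 = 0.69840.
By Bayes' theorem, P(H|E) = 0.051000 / 0.69840 = 0.073.

P(H | E) ≈ 0.073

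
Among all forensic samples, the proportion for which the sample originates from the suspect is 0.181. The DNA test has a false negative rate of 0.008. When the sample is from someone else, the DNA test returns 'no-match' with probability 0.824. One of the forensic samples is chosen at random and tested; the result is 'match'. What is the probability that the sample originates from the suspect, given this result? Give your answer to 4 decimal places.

P(H | E) ≈ 0.5547

Write H for 'the sample originates from the suspect'. Prior odds H:¬H = 0.181/0.819 = 0.22100. For the 'match' outcome, the likelihood ratio is 0.992/0.176 = 5.6364.
Posterior odds = 0.22100 × 5.6364 = 1.2456, so P(H|E) = 1.2456/(1+1.2456) = 0.5547.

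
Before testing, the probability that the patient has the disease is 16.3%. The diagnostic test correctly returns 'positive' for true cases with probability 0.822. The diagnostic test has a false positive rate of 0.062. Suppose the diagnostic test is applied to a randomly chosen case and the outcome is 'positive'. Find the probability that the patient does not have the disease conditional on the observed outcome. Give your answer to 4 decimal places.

P(¬H | E) ≈ 0.2792

Let H be the event that the patient has the disease. P(H) = 0.163, so P(¬H) = 0.837. With E the 'positive' result, P(E|H) = 0.822 and P(E|¬H) = 0.062.
P(E) = 0.822·0.163 + 0.062·0.837 = 0.13399 + 0.051894 = 0.18588.
By Bayes' theorem, P(H|E) = 0.13399 / 0.18588 = 0.7208. Hence P(¬H|E) = 1 − 0.7208 = 0.2792.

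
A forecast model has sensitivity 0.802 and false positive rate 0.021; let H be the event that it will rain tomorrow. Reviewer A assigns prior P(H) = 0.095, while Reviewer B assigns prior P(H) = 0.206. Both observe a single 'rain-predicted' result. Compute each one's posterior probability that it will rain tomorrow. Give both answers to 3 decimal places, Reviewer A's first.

The likelihood ratio for a 'rain-predicted' result is 0.802/0.021 = 38.190.
Reviewer A: prior odds 0.095/0.905 = 0.10497; posterior odds 4.0089; posterior probability 0.800.
Reviewer B: prior odds 0.206/0.794 = 0.25945; posterior odds 9.9084; posterior probability 0.908.

Reviewer A: 0.800; Reviewer B: 0.908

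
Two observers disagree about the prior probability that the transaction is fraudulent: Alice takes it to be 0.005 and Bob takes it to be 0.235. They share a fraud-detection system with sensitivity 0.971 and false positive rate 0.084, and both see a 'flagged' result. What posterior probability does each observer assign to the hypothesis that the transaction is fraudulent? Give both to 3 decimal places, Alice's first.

P('+'|H) = 0.971, P('+'|¬H) = 0.084.
Alice: numerator 0.971·0.005 = 0.0048550; evidence = 0.0048550+0.084·0.995 = 0.088435; posterior = 0.055.
Bob: numerator 0.971·0.235 = 0.22818; evidence = 0.22818+0.084·0.765 = 0.29244; posterior = 0.780.

Alice: 0.055; Bob: 0.780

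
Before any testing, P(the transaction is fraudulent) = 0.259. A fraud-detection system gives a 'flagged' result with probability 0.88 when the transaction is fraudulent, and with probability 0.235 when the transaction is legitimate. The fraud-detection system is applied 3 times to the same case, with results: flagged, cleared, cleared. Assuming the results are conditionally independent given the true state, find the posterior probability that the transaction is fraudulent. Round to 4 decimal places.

Posterior P(H) ≈ 0.0312

With H the event that the transaction is fraudulent, the joint likelihood of the observed sequence is P(data|H) = 0.88·0.12·0.12 = 0.012672 and P(data|¬H) = 0.235·0.765·0.765 = 0.13753.
Bayes: P(H|data) = 0.259·0.012672 / (0.259·0.012672 + 0.741·0.13753) = 0.0032820/0.10519 = 0.0312.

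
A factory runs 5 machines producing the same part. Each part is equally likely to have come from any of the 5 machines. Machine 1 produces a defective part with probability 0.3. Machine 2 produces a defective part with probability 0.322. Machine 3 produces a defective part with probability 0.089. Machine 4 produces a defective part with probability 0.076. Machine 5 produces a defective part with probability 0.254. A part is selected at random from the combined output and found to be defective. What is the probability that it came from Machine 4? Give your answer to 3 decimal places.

Tabulate prior·likelihood by source: [1] prior 0.2, lik 0.3, product 0.06000; [2] prior 0.2, lik 0.322, product 0.06440; [3] prior 0.2, lik 0.089, product 0.01780; [4] prior 0.2, lik 0.076, product 0.01520; [5] prior 0.2, lik 0.254, product 0.05080.
Normalizing constant = 0.20820; the posterior for Machine 4 is its product over the sum, 0.01520/0.20820 = 0.073.

Posterior probability ≈ 0.073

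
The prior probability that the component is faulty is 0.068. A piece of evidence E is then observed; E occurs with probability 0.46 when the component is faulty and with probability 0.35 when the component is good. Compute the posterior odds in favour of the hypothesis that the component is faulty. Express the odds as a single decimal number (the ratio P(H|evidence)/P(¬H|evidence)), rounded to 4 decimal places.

Prior odds = 0.068/(1−0.068) = 0.072961. In log-odds, ln(0.072961) = -2.6178.
Add log likelihood ratio: ln(1.3143) = 0.27329.
Posterior log-odds = -2.3445, so posterior odds = exp(-2.3445) = 0.095892.

Posterior odds ≈ 0.0959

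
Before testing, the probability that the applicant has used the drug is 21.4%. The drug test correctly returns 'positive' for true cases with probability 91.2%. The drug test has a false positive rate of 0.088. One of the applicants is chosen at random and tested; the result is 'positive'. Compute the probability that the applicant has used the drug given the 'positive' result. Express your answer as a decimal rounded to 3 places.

Let H be the event that the applicant has used the drug. P(H) = 0.214, so P(¬H) = 0.786. With E the 'positive' result, P(E|H) = 0.912 and P(E|¬H) = 0.088.
P(E) = 0.912·0.214 + 0.088·0.786 = 0.19517 + 0.069168 = 0.26434.
By Bayes' theorem, P(H|E) = 0.19517 / 0.26434 = 0.738.

P(H | E) ≈ 0.738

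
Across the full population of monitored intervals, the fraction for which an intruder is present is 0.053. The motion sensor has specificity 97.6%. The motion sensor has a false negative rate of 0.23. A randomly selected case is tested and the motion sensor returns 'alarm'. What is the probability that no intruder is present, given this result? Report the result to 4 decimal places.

Write H for 'an intruder is present'. Prior odds H:¬H = 0.053/0.947 = 0.055966. For the 'alarm' outcome, the likelihood ratio is 0.77/0.024 = 32.083.
Posterior odds = 0.055966 × 32.083 = 1.7956, so P(H|E) = 1.7956/(1+1.7956) = 0.6423. Then P(¬H|E) = 1 − 0.6423 = 0.3577.

P(¬H | E) ≈ 0.3577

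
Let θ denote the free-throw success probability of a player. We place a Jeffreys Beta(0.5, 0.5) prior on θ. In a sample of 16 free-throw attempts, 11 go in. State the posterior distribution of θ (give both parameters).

Posterior: Beta(11.5, 5.5)

The binomial likelihood is conjugate to the Beta prior: with 11 successes and 5 failures, the posterior is Beta(0.5+11, 0.5+5) = Beta(11.5, 5.5).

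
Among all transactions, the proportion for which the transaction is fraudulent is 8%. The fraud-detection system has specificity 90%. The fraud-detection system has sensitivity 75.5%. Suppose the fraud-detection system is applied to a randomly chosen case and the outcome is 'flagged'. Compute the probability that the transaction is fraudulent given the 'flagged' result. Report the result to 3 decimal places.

P(H | E) ≈ 0.396

Write H for 'the transaction is fraudulent'. Prior odds H:¬H = 0.08/0.92 = 0.086957. For the 'flagged' outcome, the likelihood ratio is 0.755/0.1 = 7.5500.
Posterior odds = 0.086957 × 7.5500 = 0.65652, so P(H|E) = 0.65652/(1+0.65652) = 0.396.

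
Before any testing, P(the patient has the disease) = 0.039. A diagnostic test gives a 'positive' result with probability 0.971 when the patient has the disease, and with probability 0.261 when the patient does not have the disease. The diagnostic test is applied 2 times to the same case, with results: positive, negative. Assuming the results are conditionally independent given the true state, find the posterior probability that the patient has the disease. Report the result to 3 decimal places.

Let H be the event that the patient has the disease; start with P(H) = 0.039. P('positive'|H) = 0.971, P('positive'|¬H) = 0.261.
Update on result 1 ('positive'): P(H) ← 0.971·0.0390 / (0.971·0.0390 + 0.261·0.9610) = 0.037869/0.28869 = 0.1312.
Update on result 2 ('negative'): P(H) ← 0.029·0.1312 / (0.029·0.1312 + 0.739·0.8688) = 0.0038041/0.64587 = 0.0059.

Posterior P(H) ≈ 0.006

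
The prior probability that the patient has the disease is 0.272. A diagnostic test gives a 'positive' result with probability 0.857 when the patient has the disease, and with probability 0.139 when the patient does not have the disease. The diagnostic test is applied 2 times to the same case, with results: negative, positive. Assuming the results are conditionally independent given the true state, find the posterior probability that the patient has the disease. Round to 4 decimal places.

With H the event that the patient has the disease, the joint likelihood of the observed sequence is P(data|H) = 0.143·0.857 = 0.12255 and P(data|¬H) = 0.861·0.139 = 0.11968.
Bayes: P(H|data) = 0.272·0.12255 / (0.272·0.12255 + 0.728·0.11968) = 0.033334/0.12046 = 0.2767.

Posterior P(H) ≈ 0.2767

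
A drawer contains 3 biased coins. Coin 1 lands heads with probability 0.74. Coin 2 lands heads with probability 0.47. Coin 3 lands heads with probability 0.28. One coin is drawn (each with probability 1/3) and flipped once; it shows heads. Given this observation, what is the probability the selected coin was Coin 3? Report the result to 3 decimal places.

Posterior probability ≈ 0.188

Tabulate prior·likelihood by source: [1] prior 0.333333, lik 0.74, product 0.2467; [2] prior 0.333333, lik 0.47, product 0.1567; [3] prior 0.333333, lik 0.28, product 0.09333.
Normalizing constant = 0.49667; the posterior for Coin 3 is its product over the sum, 0.09333/0.49667 = 0.188.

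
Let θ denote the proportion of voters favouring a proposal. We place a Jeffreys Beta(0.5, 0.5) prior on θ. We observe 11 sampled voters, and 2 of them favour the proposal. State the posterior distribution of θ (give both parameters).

Posterior: Beta(2.5, 9.5)

The binomial likelihood is conjugate to the Beta prior: with 2 successes and 9 failures, the posterior is Beta(0.5+2, 0.5+9) = Beta(2.5, 9.5).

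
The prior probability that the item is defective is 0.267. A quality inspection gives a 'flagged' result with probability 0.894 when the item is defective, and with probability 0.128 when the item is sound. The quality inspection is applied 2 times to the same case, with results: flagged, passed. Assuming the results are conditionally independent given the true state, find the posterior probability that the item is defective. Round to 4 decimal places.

Posterior P(H) ≈ 0.2362

With H the event that the item is defective, the joint likelihood of the observed sequence is P(data|H) = 0.894·0.106 = 0.094764 and P(data|¬H) = 0.128·0.872 = 0.11162.
Bayes: P(H|data) = 0.267·0.094764 / (0.267·0.094764 + 0.733·0.11162) = 0.025302/0.10712 = 0.2362.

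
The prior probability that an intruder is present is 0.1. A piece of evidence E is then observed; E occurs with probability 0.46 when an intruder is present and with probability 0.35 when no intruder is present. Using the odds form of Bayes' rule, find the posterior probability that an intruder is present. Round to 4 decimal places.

Prior odds = 0.1/(1−0.1) = 0.11111. In log-odds, ln(0.11111) = -2.1972.
Add log likelihood ratio: ln(1.3143) = 0.27329.
Posterior log-odds = -1.9239, so posterior odds = exp(-1.9239) = 0.14603. Converting, P(H|E) = 0.14603/1.1460 = 0.1274.

Posterior probability ≈ 0.1274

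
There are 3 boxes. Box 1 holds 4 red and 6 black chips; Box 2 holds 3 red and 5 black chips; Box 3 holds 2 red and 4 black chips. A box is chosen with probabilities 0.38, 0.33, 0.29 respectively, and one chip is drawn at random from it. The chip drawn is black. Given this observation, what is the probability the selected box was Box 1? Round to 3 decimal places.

Posterior probability ≈ 0.363

Tabulate prior·likelihood by source: [1] prior 0.38, lik 0.6, product 0.2280; [2] prior 0.33, lik 0.625, product 0.2063; [3] prior 0.29, lik 0.6667, product 0.1933.
Normalizing constant = 0.62758; the posterior for Box 1 is its product over the sum, 0.2280/0.62758 = 0.363.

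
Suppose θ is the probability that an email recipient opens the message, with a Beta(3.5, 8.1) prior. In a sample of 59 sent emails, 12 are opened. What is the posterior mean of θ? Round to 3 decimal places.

Posterior mean ≈ 0.220

Observing 12 successes and 47 failures updates Beta(3.5, 8.1) by adding the success and failure counts to the two shape parameters: α = 3.5+12 = 15.5, β = 8.1+47 = 55.1.
Posterior mean = α/(α+β) = 15.5/70.6 = 0.220.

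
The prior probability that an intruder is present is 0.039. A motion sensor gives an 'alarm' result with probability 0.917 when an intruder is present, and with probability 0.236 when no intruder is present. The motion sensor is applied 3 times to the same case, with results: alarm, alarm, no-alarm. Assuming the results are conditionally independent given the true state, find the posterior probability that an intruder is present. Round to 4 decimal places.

With H the event that an intruder is present, the joint likelihood of the observed sequence is P(data|H) = 0.917·0.917·0.083 = 0.069794 and P(data|¬H) = 0.236·0.236·0.764 = 0.042552.
Bayes: P(H|data) = 0.039·0.069794 / (0.039·0.069794 + 0.961·0.042552) = 0.0027220/0.043614 = 0.0624.

Posterior P(H) ≈ 0.0624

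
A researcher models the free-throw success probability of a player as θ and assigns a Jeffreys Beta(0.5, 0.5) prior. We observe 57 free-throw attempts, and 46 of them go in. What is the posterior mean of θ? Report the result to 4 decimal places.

Posterior mean ≈ 0.8017

Observing 46 successes and 11 failures updates Beta(0.5, 0.5) by adding the success and failure counts to the two shape parameters: α = 0.5+46 = 46.5, β = 0.5+11 = 11.5.
E[θ | data] = 46.5/(46.5+11.5) = 0.8017.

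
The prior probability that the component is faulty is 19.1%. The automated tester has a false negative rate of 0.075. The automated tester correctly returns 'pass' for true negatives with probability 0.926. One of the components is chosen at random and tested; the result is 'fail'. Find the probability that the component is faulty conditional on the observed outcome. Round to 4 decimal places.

Write H for 'the component is faulty'. Prior odds H:¬H = 0.191/0.809 = 0.23609. For the 'fail' outcome, the likelihood ratio is 0.925/0.074 = 12.500.
Posterior odds = 0.23609 × 12.500 = 2.9512, so P(H|E) = 2.9512/(1+2.9512) = 0.7469.

P(H | E) ≈ 0.7469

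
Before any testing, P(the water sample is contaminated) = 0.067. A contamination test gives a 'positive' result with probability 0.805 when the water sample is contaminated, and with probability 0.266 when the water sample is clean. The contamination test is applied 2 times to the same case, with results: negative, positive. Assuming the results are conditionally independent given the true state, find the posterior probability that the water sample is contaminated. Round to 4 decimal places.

Let H be the event that the water sample is contaminated; start with P(H) = 0.067. P('positive'|H) = 0.805, P('positive'|¬H) = 0.266.
Update on result 1 ('negative'): P(H) ← 0.195·0.0670 / (0.195·0.0670 + 0.734·0.9330) = 0.013065/0.69789 = 0.0187.
Update on result 2 ('positive'): P(H) ← 0.805·0.0187 / (0.805·0.0187 + 0.266·0.9813) = 0.015070/0.27609 = 0.0546.

Posterior P(H) ≈ 0.0546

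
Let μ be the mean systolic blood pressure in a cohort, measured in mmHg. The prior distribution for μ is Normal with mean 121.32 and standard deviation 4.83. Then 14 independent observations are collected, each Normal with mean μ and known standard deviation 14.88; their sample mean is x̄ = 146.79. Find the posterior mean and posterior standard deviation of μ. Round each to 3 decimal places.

Posterior mean ≈ 136.499; posterior SD ≈ 3.070

Prior precision 1/τ₀² = 1/4.83² = 0.0428653; data precision n/σ² = 14/14.88² = 0.0632299.
Posterior precision = 0.0428653 + 0.0632299 = 0.106095, giving posterior SD = 1/√0.106095 = 3.070.
Posterior mean = (0.0428653·121.32 + 0.0632299·146.79) / 0.106095 = 136.499.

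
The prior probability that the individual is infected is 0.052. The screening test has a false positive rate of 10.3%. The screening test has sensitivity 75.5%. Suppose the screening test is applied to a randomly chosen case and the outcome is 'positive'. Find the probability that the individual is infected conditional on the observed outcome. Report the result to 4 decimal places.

P(H | E) ≈ 0.2868

Write H for 'the individual is infected'. Prior odds H:¬H = 0.052/0.948 = 0.054852. For the 'positive' outcome, the likelihood ratio is 0.755/0.103 = 7.3301.
Posterior odds = 0.054852 × 7.3301 = 0.40207, so P(H|E) = 0.40207/(1+0.40207) = 0.2868.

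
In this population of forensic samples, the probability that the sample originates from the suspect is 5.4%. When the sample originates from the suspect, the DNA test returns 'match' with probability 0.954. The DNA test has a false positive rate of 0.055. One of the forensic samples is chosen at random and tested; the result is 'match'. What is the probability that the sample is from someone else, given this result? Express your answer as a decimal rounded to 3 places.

Let H be the event that the sample originates from the suspect. P(H) = 0.054, so P(¬H) = 0.946. With E the 'match' result, P(E|H) = 0.954 and P(E|¬H) = 0.055.
P(E) = 0.954·0.054 + 0.055·0.946 = 0.051516 + 0.052030 = 0.10355.
By Bayes' theorem, P(H|E) = 0.051516 / 0.10355 = 0.498. Hence P(¬H|E) = 1 − 0.498 = 0.502.

P(¬H | E) ≈ 0.502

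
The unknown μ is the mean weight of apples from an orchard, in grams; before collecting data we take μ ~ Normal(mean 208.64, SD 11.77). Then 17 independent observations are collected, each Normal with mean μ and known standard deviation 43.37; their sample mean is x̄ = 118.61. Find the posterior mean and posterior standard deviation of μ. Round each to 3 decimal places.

Posterior mean ≈ 158.587; posterior SD ≈ 7.843

Prior precision 1/τ₀² = 1/11.77² = 0.00721850; data precision n/σ² = 17/43.37² = 0.00903795.
Posterior precision = 0.00721850 + 0.00903795 = 0.0162565, giving posterior SD = 1/√0.0162565 = 7.843.
Posterior mean = (0.00721850·208.64 + 0.00903795·118.61) / 0.0162565 = 158.587.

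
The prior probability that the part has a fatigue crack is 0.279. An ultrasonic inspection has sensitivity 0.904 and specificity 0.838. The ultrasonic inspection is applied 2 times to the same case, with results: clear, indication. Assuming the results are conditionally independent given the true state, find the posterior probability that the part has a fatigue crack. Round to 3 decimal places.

Let H be the event that the part has a fatigue crack; start with P(H) = 0.279. P('indication'|H) = 0.904, P('indication'|¬H) = 0.162.
Update on result 1 ('clear'): P(H) ← 0.096·0.2790 / (0.096·0.2790 + 0.838·0.7210) = 0.026784/0.63098 = 0.0424.
Update on result 2 ('indication'): P(H) ← 0.904·0.0424 / (0.904·0.0424 + 0.162·0.9576) = 0.038373/0.19350 = 0.1983.

Posterior P(H) ≈ 0.198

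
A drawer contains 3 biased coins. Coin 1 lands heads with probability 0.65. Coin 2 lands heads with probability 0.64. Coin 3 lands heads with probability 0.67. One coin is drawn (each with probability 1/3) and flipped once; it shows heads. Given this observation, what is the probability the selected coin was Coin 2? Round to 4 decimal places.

Posterior probability ≈ 0.3265

Tabulate prior·likelihood by source: [1] prior 0.333333, lik 0.65, product 0.2167; [2] prior 0.333333, lik 0.64, product 0.2133; [3] prior 0.333333, lik 0.67, product 0.2233.
Normalizing constant = 0.65333; the posterior for Coin 2 is its product over the sum, 0.2133/0.65333 = 0.3265.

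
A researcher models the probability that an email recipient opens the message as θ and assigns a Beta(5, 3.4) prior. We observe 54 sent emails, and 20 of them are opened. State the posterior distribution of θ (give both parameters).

Observing 20 successes and 34 failures updates Beta(5, 3.4) by adding the success and failure counts to the two shape parameters: α = 5+20 = 25, β = 3.4+34 = 37.4.

Posterior: Beta(25, 37.4)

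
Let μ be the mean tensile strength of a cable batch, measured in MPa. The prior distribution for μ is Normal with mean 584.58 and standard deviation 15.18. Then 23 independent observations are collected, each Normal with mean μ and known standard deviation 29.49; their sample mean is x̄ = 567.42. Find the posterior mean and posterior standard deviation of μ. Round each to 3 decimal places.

Posterior mean ≈ 569.839; posterior SD ≈ 5.699

With known σ, the Normal prior is conjugate. Weight on the data is w = (n/σ²)/(n/σ² + 1/τ₀²) = 0.0264471/(0.0264471+0.00433967) = 0.85904.
Posterior mean = w·x̄ + (1−w)·μ₀ = 0.85904·567.42 + 0.14096·584.58 = 569.839. Posterior variance = 1/(0.0264471+0.00433967) = 32.4815, so SD = 5.699.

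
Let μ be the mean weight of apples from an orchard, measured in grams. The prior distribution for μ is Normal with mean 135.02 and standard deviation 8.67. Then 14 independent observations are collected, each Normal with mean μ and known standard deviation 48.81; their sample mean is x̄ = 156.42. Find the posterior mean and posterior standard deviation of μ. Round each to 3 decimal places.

Prior precision 1/τ₀² = 1/8.67² = 0.0133034; data precision n/σ² = 14/48.81² = 0.00587639.
Posterior precision = 0.0133034 + 0.00587639 = 0.0191798, giving posterior SD = 1/√0.0191798 = 7.221.
Posterior mean = (0.0133034·135.02 + 0.00587639·156.42) / 0.0191798 = 141.577.

Posterior mean ≈ 141.577; posterior SD ≈ 7.221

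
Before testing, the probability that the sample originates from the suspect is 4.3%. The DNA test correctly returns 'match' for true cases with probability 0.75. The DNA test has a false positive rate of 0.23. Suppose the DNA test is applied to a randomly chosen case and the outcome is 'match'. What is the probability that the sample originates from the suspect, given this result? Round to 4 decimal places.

Write H for 'the sample originates from the suspect'. Prior odds H:¬H = 0.043/0.957 = 0.044932. For the 'match' outcome, the likelihood ratio is 0.75/0.23 = 3.2609.
Posterior odds = 0.044932 × 3.2609 = 0.14652, so P(H|E) = 0.14652/(1+0.14652) = 0.1278.

P(H | E) ≈ 0.1278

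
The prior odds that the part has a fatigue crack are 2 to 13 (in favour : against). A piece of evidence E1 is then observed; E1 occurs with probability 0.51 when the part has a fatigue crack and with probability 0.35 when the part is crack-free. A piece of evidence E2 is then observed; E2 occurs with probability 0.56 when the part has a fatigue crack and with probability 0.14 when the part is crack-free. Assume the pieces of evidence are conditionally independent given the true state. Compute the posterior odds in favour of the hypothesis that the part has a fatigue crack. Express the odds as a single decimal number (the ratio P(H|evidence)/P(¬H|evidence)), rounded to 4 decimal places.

Prior odds = 2/13 = 0.15385.
Likelihood ratio for E1 = 0.51/0.35 = 1.4571.
Likelihood ratio for E2 = 0.56/0.14 = 4.0000.
Posterior odds = prior odds × LR₁ × LR₂ = 0.89670.

Posterior odds ≈ 0.8967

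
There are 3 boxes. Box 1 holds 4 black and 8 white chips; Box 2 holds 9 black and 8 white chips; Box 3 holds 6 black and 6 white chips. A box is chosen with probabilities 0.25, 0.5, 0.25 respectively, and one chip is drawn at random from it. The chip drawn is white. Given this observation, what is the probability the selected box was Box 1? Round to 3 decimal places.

P(white|Box 1) = 0.6667; P(white|Box 2) = 0.4706; P(white|Box 3) = 0.5.
Prior × likelihood for each source: 0.25·0.6667=0.1667, 0.5·0.4706=0.2353, 0.25·0.5=0.1250. Summing gives P(white) = 0.52696.
P(Box 1 | white) = 0.1667 / 0.52696 = 0.316.

Posterior probability ≈ 0.316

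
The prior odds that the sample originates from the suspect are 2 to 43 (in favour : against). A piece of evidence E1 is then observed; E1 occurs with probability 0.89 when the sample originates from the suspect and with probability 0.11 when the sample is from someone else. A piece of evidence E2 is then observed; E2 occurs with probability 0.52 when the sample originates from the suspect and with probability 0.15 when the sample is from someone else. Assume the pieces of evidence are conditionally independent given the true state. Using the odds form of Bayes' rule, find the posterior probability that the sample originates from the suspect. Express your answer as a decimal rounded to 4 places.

Posterior probability ≈ 0.5661

Prior odds = 2/43 = 0.046512.
Likelihood ratio for E1 = 0.89/0.11 = 8.0909.
Likelihood ratio for E2 = 0.52/0.15 = 3.4667.
Posterior odds = prior odds × LR₁ × LR₂ = 1.3046.
Posterior probability = odds/(1+odds) = 1.3046/2.3046 = 0.5661.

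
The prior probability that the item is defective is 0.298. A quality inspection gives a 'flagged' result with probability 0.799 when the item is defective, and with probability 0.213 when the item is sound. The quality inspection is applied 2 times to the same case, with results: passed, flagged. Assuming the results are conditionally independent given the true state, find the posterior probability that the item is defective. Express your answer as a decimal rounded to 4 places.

Posterior P(H) ≈ 0.2891

Let H be the event that the item is defective; start with P(H) = 0.298. P('flagged'|H) = 0.799, P('flagged'|¬H) = 0.213.
Update on result 1 ('passed'): P(H) ← 0.201·0.2980 / (0.201·0.2980 + 0.787·0.7020) = 0.059898/0.61237 = 0.0978.
Update on result 2 ('flagged'): P(H) ← 0.799·0.0978 / (0.799·0.0978 + 0.213·0.9022) = 0.078153/0.27032 = 0.2891.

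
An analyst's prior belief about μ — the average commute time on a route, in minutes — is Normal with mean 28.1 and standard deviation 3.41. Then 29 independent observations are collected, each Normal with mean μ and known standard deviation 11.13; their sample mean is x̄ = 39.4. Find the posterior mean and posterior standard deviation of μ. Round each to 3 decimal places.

Posterior mean ≈ 36.364; posterior SD ≈ 1.767

With known σ, the Normal prior is conjugate. Weight on the data is w = (n/σ²)/(n/σ² + 1/τ₀²) = 0.234103/(0.234103+0.0859986) = 0.73134.
Posterior mean = w·x̄ + (1−w)·μ₀ = 0.73134·39.4 + 0.26866·28.1 = 36.364. Posterior variance = 1/(0.234103+0.0859986) = 3.12400, so SD = 1.767.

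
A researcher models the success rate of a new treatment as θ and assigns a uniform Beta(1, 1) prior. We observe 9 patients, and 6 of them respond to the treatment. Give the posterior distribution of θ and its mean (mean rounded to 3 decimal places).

Posterior: Beta(7, 4); mean ≈ 0.636

The binomial likelihood is conjugate to the Beta prior: with 6 successes and 3 failures, the posterior is Beta(1+6, 1+3) = Beta(7, 4).
Posterior mean = α/(α+β) = 7/11 = 0.636.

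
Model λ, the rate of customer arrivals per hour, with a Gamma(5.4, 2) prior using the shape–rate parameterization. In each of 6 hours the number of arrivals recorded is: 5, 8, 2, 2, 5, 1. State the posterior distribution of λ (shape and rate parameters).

Total count ∑xᵢ = 23 over n = 6 hours.
Gamma is conjugate to the Poisson likelihood: posterior is Gamma(shape = 5.4+23 = 28.4, rate = 2+6 = 8).

Posterior: Gamma(shape=28.4, rate=8)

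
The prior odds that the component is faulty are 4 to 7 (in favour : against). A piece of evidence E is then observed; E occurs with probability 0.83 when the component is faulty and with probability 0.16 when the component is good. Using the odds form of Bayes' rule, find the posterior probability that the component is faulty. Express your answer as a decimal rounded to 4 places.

Posterior probability ≈ 0.7477

Prior odds = 4/7 = 0.57143.
Likelihood ratio for E = 0.83/0.16 = 5.1875.
Posterior odds = prior odds × LR = 2.9643.
Posterior probability = odds/(1+odds) = 2.9643/3.9643 = 0.7477.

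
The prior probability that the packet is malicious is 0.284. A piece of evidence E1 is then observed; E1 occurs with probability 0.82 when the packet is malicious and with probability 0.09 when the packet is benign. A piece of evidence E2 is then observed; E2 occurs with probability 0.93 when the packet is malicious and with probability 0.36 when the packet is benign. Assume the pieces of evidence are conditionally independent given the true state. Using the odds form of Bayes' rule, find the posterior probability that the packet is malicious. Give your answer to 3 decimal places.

Prior odds = 0.284/(1−0.284) = 0.39665.
Likelihood ratio for E1 = 0.82/0.09 = 9.1111.
Likelihood ratio for E2 = 0.93/0.36 = 2.5833.
Posterior odds = prior odds × LR₁ × LR₂ = 9.3359.
Posterior probability = odds/(1+odds) = 9.3359/10.336 = 0.903.

Posterior probability ≈ 0.903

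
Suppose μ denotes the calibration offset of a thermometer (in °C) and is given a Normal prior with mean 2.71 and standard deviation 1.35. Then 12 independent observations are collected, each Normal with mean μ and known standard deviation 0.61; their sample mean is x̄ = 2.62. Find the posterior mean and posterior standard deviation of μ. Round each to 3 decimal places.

Posterior mean ≈ 2.622; posterior SD ≈ 0.175

With known σ, the Normal prior is conjugate. Weight on the data is w = (n/σ²)/(n/σ² + 1/τ₀²) = 32.2494/(32.2494+0.548697) = 0.98327.
Posterior mean = w·x̄ + (1−w)·μ₀ = 0.98327·2.62 + 0.016730·2.71 = 2.622. Posterior variance = 1/(32.2494+0.548697) = 0.0304896, so SD = 0.175.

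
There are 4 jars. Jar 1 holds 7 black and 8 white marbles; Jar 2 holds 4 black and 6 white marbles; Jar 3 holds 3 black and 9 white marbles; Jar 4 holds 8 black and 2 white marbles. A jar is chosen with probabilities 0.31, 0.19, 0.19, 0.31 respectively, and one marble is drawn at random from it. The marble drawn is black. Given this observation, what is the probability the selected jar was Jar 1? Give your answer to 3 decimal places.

Posterior probability ≈ 0.280

P(black|Jar 1) = 0.4667; P(black|Jar 2) = 0.4; P(black|Jar 3) = 0.25; P(black|Jar 4) = 0.8.
Prior × likelihood for each source: 0.31·0.4667=0.1447, 0.19·0.4=0.07600, 0.19·0.25=0.04750, 0.31·0.8=0.2480. Summing gives P(black) = 0.51617.
P(Jar 1 | black) = 0.1447 / 0.51617 = 0.280.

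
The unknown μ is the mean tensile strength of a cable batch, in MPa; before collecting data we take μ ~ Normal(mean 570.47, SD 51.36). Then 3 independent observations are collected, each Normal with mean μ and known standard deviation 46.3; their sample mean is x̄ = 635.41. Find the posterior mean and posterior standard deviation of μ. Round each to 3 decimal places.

With known σ, the Normal prior is conjugate. Weight on the data is w = (n/σ²)/(n/σ² + 1/τ₀²) = 0.00139946/(0.00139946+0.00037910) = 0.78685.
Posterior mean = w·x̄ + (1−w)·μ₀ = 0.78685·635.41 + 0.21315·570.47 = 621.568. Posterior variance = 1/(0.00139946+0.00037910) = 562.255, so SD = 23.712.

Posterior mean ≈ 621.568; posterior SD ≈ 23.712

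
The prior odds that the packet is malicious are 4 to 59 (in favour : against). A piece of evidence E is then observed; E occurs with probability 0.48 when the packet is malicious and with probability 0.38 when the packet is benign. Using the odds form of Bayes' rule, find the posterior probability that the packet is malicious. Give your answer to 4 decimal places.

Prior odds = 4/59 = 0.067797. In log-odds, ln(0.067797) = -2.6912.
Add log likelihood ratio: ln(1.2632) = 0.23361.
Posterior log-odds = -2.4576, so posterior odds = exp(-2.4576) = 0.085638. Converting, P(H|E) = 0.085638/1.0856 = 0.0789.

Posterior probability ≈ 0.0789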